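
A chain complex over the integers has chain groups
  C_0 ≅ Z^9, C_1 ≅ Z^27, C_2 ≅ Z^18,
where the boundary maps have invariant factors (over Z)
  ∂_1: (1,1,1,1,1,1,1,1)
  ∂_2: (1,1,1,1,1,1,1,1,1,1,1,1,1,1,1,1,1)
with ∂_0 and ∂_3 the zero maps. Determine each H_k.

H_0 ≅ Z,  H_1 ≅ Z^2,  H_2 ≅ Z.

H_0: b_0 = 9 − 0 − 8 = 1; torsion from ∂_1 factors > 1: none. So H_0 ≅ Z.
H_1: b_1 = 27 − 8 − 17 = 2; torsion from ∂_2 factors > 1: none. So H_1 ≅ Z^2.
H_2: b_2 = 18 − 17 − 0 = 1; torsion from ∂_3 factors > 1: none. So H_2 ≅ Z.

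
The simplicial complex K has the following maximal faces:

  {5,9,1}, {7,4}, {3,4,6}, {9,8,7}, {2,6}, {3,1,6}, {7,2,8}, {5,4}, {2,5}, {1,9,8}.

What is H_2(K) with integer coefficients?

H_2 = 0.

Fix the vertex order 1 < 2 < 3 < 4 < 5 < 6 < 7 < 8 < 9 and write every simplex with vertices in increasing order. Then dim K = 2 and the simplices of K are:

  0-simplices (9): [1], [2], [3], [4], [5], [6], [7], [8], [9]
  1-simplices (18): [1,3], [1,5], [1,6], [1,8], [1,9], [2,5], [2,6], [2,7], [2,8], [3,4], [3,6], [4,5], [4,6], [4,7], [5,9], [7,8], [7,9], [8,9]
  2-simplices (6): [1,3,6], [1,5,9], [1,8,9], [2,7,8], [3,4,6], [7,8,9]

so the chain groups are C_0 ≅ Z^9, C_1 ≅ Z^18, C_2 ≅ Z^6.

Boundary ∂_1: C_1 → C_0 sends each edge [p,q] (with p < q) to q − p.
The resulting 9×18 matrix has rank 8, and its Smith normal form has invariant factors (1,1,1,1,1,1,1,1).

The boundary map ∂_2: C_2 → C_1 sends each 2-simplex [p,q,r] to [q,r] − [p,r] + [p,q]. For instance
  ∂[1,3,6] = [3,6] − [1,6] + [1,3],
  ∂[2,7,8] = [7,8] − [2,8] + [2,7].
This gives a 18×6 integer matrix of rank 6; reducing to Smith normal form yields diagonal entries (1,1,1,1,1,1).

Reading off H_k = ker ∂_k / im ∂_{k+1}:

  H_2: rank ker ∂_2 − rank ∂_3 = (6 − 6) − 0 = 0, and there is no ∂_3, so H_2 ≅ 0.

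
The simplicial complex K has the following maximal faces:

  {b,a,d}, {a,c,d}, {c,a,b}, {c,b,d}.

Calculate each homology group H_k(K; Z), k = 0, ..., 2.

Order the vertices as a < b < c < d. Listing each simplex with vertices in this order, K has dimension 2 with simplices:

  0-simplices (4): a, b, c, d
  1-simplices (6): ab, ac, ad, bc, bd, cd
  2-simplices (4): abc, abd, acd, bcd

Hence C_0 ≅ Z^4, C_1 ≅ Z^6, C_2 ≅ Z^4.

The boundary map ∂_1: C_1 → C_0 maps an edge to its endpoints' difference, ∂[p,q] = q − p. For instance
  ∂ad = d − a.
The 4×6 boundary matrix has rank 3 and Smith normal form diag(1,1,1).

The boundary map ∂_2: C_2 → C_1 maps a triangle to the signed sum of its edges. For instance
  ∂bcd = cd − bd + bc,
  ∂abc = bc − ac + ab.
The resulting 6×4 matrix has rank 3, and its Smith normal form has invariant factors (1,1,1).

Computing H_k = (kernel of ∂_k) / (image of ∂_{k+1}):

  H_0: rank C_0 − rank ∂_1 = 4 − 3 = 1, and the invariant factors of ∂_1 are all 1, so H_0 = Z.
  H_1: rank ker ∂_1 − rank ∂_2 = (6 − 3) − 3 = 0, and the invariant factors of ∂_2 are all 1, so H_1 = 0.
  H_2: rank ker ∂_2 − rank ∂_3 = (4 − 3) − 0 = 1, and there is no ∂_3, so H_2 = Z.

As a check, the Euler characteristic is 4 − 6 + 4 = 2, which agrees with 1 − 0 + 1 = 2.

H_0 ≅ Z,  H_1 = 0,  H_2 ≅ Z.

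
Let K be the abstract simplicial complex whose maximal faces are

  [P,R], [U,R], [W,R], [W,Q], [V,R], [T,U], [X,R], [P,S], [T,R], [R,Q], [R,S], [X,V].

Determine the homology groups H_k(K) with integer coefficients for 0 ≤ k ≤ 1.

Order the vertices as P < Q < R < S < T < U < V < W < X. Listing each simplex with vertices in this order, K has dimension 1 with simplices:

  0-simplices (9): P, Q, R, S, T, U, V, W, X
  1-simplices (12): PR, PS, QR, QW, RS, RT, RU, RV, RW, RX, TU, VX

giving chain groups C_0 ≅ Z^9, C_1 ≅ Z^12.

The boundary map ∂_1: C_1 → C_0 maps an edge to its endpoints' difference, ∂[p,q] = q − p. For instance
  ∂QR = R − Q.
This gives a 9×12 integer matrix of rank 8; reducing to Smith normal form yields diagonal entries (1,1,1,1,1,1,1,1).

Computing H_k = (kernel of ∂_k) / (image of ∂_{k+1}):

  H_0: rank C_0 − rank ∂_1 = 9 − 8 = 1, and the invariant factors of ∂_1 are all 1, so H_0 ≅ Z.
  H_1: rank ker ∂_1 − rank ∂_2 = (12 − 8) − 0 = 4, and there is no ∂_2, so H_1 ≅ Z^4.

H_0 = Z,  H_1 = Z^4.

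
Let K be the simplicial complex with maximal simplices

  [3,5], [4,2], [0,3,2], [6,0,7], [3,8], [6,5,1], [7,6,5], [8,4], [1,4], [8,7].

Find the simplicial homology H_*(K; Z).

Order the vertices as 0 < 1 < 2 < 3 < 4 < 5 < 6 < 7 < 8. Listing each simplex with vertices in this order, K has dimension 2 with simplices:

  0-simplices (9): [0], [1], [2], [3], [4], [5], [6], [7], [8]
  1-simplices (16): [0,2], [0,3], [0,6], [0,7], [1,4], [1,5], [1,6], [2,3], [2,4], [3,5], [3,8], [4,8], [5,6], [5,7], [6,7], [7,8]
  2-simplices (4): [0,2,3], [0,6,7], [1,5,6], [5,6,7]

giving chain groups C_0 ≅ Z^9, C_1 ≅ Z^16, C_2 ≅ Z^4.

Boundary ∂_1: C_1 → C_0 sends each edge [p,q] (with p < q) to q − p. For instance
  ∂[1,6] = [6] − [1].
The resulting 9×16 matrix has rank 8, and its Smith normal form has invariant factors (1,1,1,1,1,1,1,1).

Boundary ∂_2: C_2 → C_1 acts by ∂[p,q,r] = [q,r] − [p,r] + [p,q]. For instance
  ∂[0,2,3] = [2,3] − [0,3] + [0,2],
  ∂[1,5,6] = [5,6] − [1,6] + [1,5].
The resulting 16×4 matrix has rank 4, and its Smith normal form has invariant factors (1,1,1,1).

From H_k ≅ ker(∂_k) / im(∂_{k+1}) we obtain:

  H_0: rank C_0 − rank ∂_1 = 9 − 8 = 1, and the invariant factors of ∂_1 are all 1, so H_0 = Z.
  H_1: rank ker ∂_1 − rank ∂_2 = (16 − 8) − 4 = 4, and the invariant factors of ∂_2 are all 1, so H_1 = Z^4.
  H_2: rank ker ∂_2 − rank ∂_3 = (4 − 4) − 0 = 0, and there is no ∂_3, so H_2 = 0.

As a check, the Euler characteristic is 9 − 16 + 4 = -3, which agrees with 1 − 4 + 0 = -3.

H_0 = Z,  H_1 = Z^4,  H_2 = 0.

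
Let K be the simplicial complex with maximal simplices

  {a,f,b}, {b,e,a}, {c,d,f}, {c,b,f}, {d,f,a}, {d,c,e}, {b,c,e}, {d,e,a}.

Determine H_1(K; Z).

H_1 = 0.

K has 6 vertices, 12 edges, 8 triangles.
rank ∂_1 = 5, rank ∂_2 = 7 ⇒ b_1 = 12 − 5 − 7 = 0; all invariant factors of ∂_2 are 1 so no torsion. So H_1 = 0.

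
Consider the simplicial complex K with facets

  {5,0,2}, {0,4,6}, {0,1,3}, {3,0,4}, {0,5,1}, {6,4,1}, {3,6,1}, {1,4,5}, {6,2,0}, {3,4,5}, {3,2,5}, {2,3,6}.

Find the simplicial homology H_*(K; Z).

H_0 = Z,  H_1 = Z/2,  H_2 = 0.

Order the vertices as 0 < 1 < 2 < 3 < 4 < 5 < 6. Listing each simplex with vertices in this order, K has dimension 2 with simplices:

  0-simplices (7): [0], [1], [2], [3], [4], [5], [6]
  1-simplices (18): [0,1], [0,2], [0,3], [0,4], [0,5], [0,6], [1,3], [1,4], [1,5], [1,6], [2,3], [2,5], [2,6], [3,4], [3,5], [3,6], [4,5], [4,6]
  2-simplices (12): [0,1,3], [0,1,5], [0,2,5], [0,2,6], [0,3,4], [0,4,6], [1,3,6], [1,4,5], [1,4,6], [2,3,5], [2,3,6], [3,4,5]

Hence C_0 ≅ Z^7, C_1 ≅ Z^18, C_2 ≅ Z^12.

∂_1: C_1 → C_0 is given by ∂[p,q] = [q] − [p].
The 7×18 boundary matrix has rank 6 and Smith normal form diag(1,1,1,1,1,1).

The boundary map ∂_2: C_2 → C_1 maps a triangle to the signed sum of its edges. For instance
  ∂[2,3,6] = [3,6] − [2,6] + [2,3],
  ∂[0,3,4] = [3,4] − [0,4] + [0,3].
This gives a 18×12 integer matrix of rank 12; reducing to Smith normal form yields diagonal entries (1,1,1,1,1,1,1,1,1,1,1,2).

Now H_k = ker ∂_k / im ∂_{k+1}, so:

  H_0: rank C_0 − rank ∂_1 = 7 − 6 = 1, and the invariant factors of ∂_1 are all 1, so H_0 ≅ Z.
  H_1: rank ker ∂_1 − rank ∂_2 = (18 − 6) − 12 = 0, and ∂_2 has invariant factor 2 > 1, so H_1 ≅ Z/2.
  H_2: rank ker ∂_2 − rank ∂_3 = (12 − 12) − 0 = 0, and there is no ∂_3, so H_2 ≅ 0.

As a check, the Euler characteristic is 7 − 18 + 12 = 1, which agrees with 1 − 0 + 0 = 1.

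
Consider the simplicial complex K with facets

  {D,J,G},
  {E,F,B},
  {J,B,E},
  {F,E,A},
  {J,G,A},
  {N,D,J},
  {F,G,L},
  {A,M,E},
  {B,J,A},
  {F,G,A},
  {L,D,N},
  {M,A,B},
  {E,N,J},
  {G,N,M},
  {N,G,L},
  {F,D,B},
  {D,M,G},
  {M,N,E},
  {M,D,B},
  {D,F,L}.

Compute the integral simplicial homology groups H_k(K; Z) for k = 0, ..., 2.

Fix the vertex order A < B < D < E < F < G < J < L < M < N and write every simplex with vertices in increasing order. Then dim K = 2 and the simplices of K are:

  0-simplices (10): A, B, D, E, F, G, J, L, M, N
  1-simplices (30): AB, AE, AF, AG, AJ, AM, BD, BE, BF, BJ, BM, DF, DG, DJ, DL, DM, DN, EF, EJ, EM, EN, FG, FL, GJ, GL, GM, GN, JN, LN, MN
  2-simplices (20): ABJ, ABM, AEF, AEM, AFG, AGJ, BDF, BDM, BEF, BEJ, DFL, DGJ, DGM, DJN, DLN, EJN, EMN, FGL, GLN, GMN

so the chain groups are C_0 ≅ Z^10, C_1 ≅ Z^30, C_2 ≅ Z^20.

The boundary map ∂_1: C_1 → C_0 maps an edge to its endpoints' difference, ∂[p,q] = q − p. For instance
  ∂EM = M − E.
As a 10×30 matrix over Z this has rank 9, with invariant factors (1,1,1,1,1,1,1,1,1).

∂_2: C_2 → C_1 maps a triangle to the signed sum of its edges. For instance
  ∂EJN = JN − EN + EJ,
  ∂FGL = GL − FL + FG.
The resulting 30×20 matrix has rank 20, and its Smith normal form has invariant factors (1,1,1,1,1,1,1,1,1,1,1,1,1,1,1,1,1,1,1,2).

Computing H_k = (kernel of ∂_k) / (image of ∂_{k+1}):

  H_0: rank C_0 − rank ∂_1 = 10 − 9 = 1, and the invariant factors of ∂_1 are all 1, so H_0 ≅ Z.
  H_1: rank ker ∂_1 − rank ∂_2 = (30 − 9) − 20 = 1, and ∂_2 has invariant factor 2 > 1, so H_1 ≅ Z ⊕ Z/2.
  H_2: rank ker ∂_2 − rank ∂_3 = (20 − 20) − 0 = 0, and there is no ∂_3, so H_2 ≅ 0.

As a check, the Euler characteristic is 10 − 30 + 20 = 0, which agrees with 1 − 1 + 0 = 0.
(K is a triangulation of the Klein bottle.)

H_0 ≅ Z,  H_1 ≅ Z ⊕ Z/2,  H_2 = 0.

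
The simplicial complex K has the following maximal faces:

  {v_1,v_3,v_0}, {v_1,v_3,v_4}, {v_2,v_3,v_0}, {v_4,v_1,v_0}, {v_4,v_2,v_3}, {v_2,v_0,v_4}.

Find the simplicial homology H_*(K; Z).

H_0 = Z,  H_1 = 0,  H_2 = Z.

We work with the vertex ordering v_0 < v_1 < v_2 < v_3 < v_4. The simplices of K, each written with vertices in increasing order, are:

  0-simplices (5): [v_0], [v_1], [v_2], [v_3], [v_4]
  1-simplices (9): [v_0,v_1], [v_0,v_2], [v_0,v_3], [v_0,v_4], [v_1,v_3], [v_1,v_4], [v_2,v_3], [v_2,v_4], [v_3,v_4]
  2-simplices (6): [v_0,v_1,v_3], [v_0,v_1,v_4], [v_0,v_2,v_3], [v_0,v_2,v_4], [v_1,v_3,v_4], [v_2,v_3,v_4]

giving chain groups C_0 ≅ Z^5, C_1 ≅ Z^9, C_2 ≅ Z^6.

Boundary ∂_1: C_1 → C_0 sends each edge [p,q] (with p < q) to q − p.
The 5×9 boundary matrix has rank 4 and Smith normal form diag(1,1,1,1).

Boundary ∂_2: C_2 → C_1 sends each 2-simplex [p,q,r] to [q,r] − [p,r] + [p,q]. For instance
  ∂[v_1,v_3,v_4] = [v_3,v_4] − [v_1,v_4] + [v_1,v_3],
  ∂[v_0,v_2,v_4] = [v_2,v_4] − [v_0,v_4] + [v_0,v_2].
As a 9×6 matrix over Z this has rank 5, with invariant factors (1,1,1,1,1).

Computing H_k = (kernel of ∂_k) / (image of ∂_{k+1}):

  H_0: rank C_0 − rank ∂_1 = 5 − 4 = 1, and the invariant factors of ∂_1 are all 1, so H_0 ≅ Z.
  H_1: rank ker ∂_1 − rank ∂_2 = (9 − 4) − 5 = 0, and the invariant factors of ∂_2 are all 1, so H_1 ≅ 0.
  H_2: rank ker ∂_2 − rank ∂_3 = (6 − 5) − 0 = 1, and there is no ∂_3, so H_2 ≅ Z.

As a check, the Euler characteristic is 5 − 9 + 6 = 2, which agrees with 1 − 0 + 1 = 2.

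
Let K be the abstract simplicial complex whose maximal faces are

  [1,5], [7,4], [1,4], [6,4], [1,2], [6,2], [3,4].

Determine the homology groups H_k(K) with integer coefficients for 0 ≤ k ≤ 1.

H_0 = Z,  H_1 = Z.

Order the vertices as 1 < 2 < 3 < 4 < 5 < 6 < 7. Listing each simplex with vertices in this order, K has dimension 1 with simplices:

  0-simplices (7): [1], [2], [3], [4], [5], [6], [7]
  1-simplices (7): [1,2], [1,4], [1,5], [2,6], [3,4], [4,6], [4,7]

Hence C_0 ≅ Z^7, C_1 ≅ Z^7.

The boundary map ∂_1: C_1 → C_0 maps an edge to its endpoints' difference, ∂[p,q] = q − p. For instance
  ∂[4,6] = [6] − [4].
The resulting 7×7 matrix has rank 6, and its Smith normal form has invariant factors (1,1,1,1,1,1).

Now H_k = ker ∂_k / im ∂_{k+1}, so:

  H_0: rank C_0 − rank ∂_1 = 7 − 6 = 1, and the invariant factors of ∂_1 are all 1, so H_0 ≅ Z.
  H_1: rank ker ∂_1 − rank ∂_2 = (7 − 6) − 0 = 1, and there is no ∂_2, so H_1 ≅ Z.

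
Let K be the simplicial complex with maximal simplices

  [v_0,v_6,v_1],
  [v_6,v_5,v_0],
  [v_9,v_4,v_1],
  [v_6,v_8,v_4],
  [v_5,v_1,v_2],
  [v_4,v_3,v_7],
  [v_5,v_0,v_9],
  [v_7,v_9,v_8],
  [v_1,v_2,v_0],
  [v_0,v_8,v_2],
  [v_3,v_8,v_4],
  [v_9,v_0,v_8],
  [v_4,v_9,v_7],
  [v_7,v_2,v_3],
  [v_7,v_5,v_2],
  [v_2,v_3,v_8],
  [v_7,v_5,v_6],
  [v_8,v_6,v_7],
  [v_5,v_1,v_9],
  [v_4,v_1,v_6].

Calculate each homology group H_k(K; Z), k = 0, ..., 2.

H_0 = Z,  H_1 = Z ⊕ Z/2Z,  H_2 = 0.

Order the vertices as v_0 < v_1 < v_2 < v_3 < v_4 < v_5 < v_6 < v_7 < v_8 < v_9. Listing each simplex with vertices in this order, K has dimension 2 with simplices:

  0-simplices (10): [v_0], [v_1], [v_2], [v_3], [v_4], [v_5], [v_6], [v_7], [v_8], [v_9]
  1-simplices (30): (30 of them)
  2-simplices (20): (20 of them)

giving chain groups C_0 ≅ Z^10, C_1 ≅ Z^30, C_2 ≅ Z^20.

Boundary ∂_1: C_1 → C_0 sends each edge [p,q] (with p < q) to q − p. For instance
  ∂[v_1,v_4] = [v_4] − [v_1].
The resulting 10×30 matrix has rank 9, and its Smith normal form has invariant factors (1,1,1,1,1,1,1,1,1).

Boundary ∂_2: C_2 → C_1 sends each 2-simplex [p,q,r] to [q,r] − [p,r] + [p,q]. For instance
  ∂[v_0,v_1,v_2] = [v_1,v_2] − [v_0,v_2] + [v_0,v_1],
  ∂[v_4,v_7,v_9] = [v_7,v_9] − [v_4,v_9] + [v_4,v_7].
This gives a 30×20 integer matrix of rank 20; reducing to Smith normal form yields diagonal entries (1,1,1,1,1,1,1,1,1,1,1,1,1,1,1,1,1,1,1,2).

Now H_k = ker ∂_k / im ∂_{k+1}, so:

  H_0: rank C_0 − rank ∂_1 = 10 − 9 = 1, and the invariant factors of ∂_1 are all 1, so H_0 ≅ Z.
  H_1: rank ker ∂_1 − rank ∂_2 = (30 − 9) − 20 = 1, and ∂_2 has invariant factor 2 > 1, so H_1 ≅ Z ⊕ Z/2Z.
  H_2: rank ker ∂_2 − rank ∂_3 = (20 − 20) − 0 = 0, and there is no ∂_3, so H_2 ≅ 0.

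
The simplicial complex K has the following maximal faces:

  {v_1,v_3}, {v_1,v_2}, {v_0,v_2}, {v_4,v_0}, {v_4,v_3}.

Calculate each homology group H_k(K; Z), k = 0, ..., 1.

Fix the vertex order v_0 < v_1 < v_2 < v_3 < v_4 and write every simplex with vertices in increasing order. Then dim K = 1 and the simplices of K are:

  0-simplices (5): [v_0], [v_1], [v_2], [v_3], [v_4]
  1-simplices (5): [v_0,v_2], [v_0,v_4], [v_1,v_2], [v_1,v_3], [v_3,v_4]

giving chain groups C_0 ≅ Z^5, C_1 ≅ Z^5.

∂_1: C_1 → C_0 maps an edge to its endpoints' difference, ∂[p,q] = q − p.
The resulting 5×5 matrix has rank 4, and its Smith normal form has invariant factors (1,1,1,1).

Now H_k = ker ∂_k / im ∂_{k+1}, so:

  H_0: rank C_0 − rank ∂_1 = 5 − 4 = 1, and the invariant factors of ∂_1 are all 1, so H_0 ≅ Z.
  H_1: rank ker ∂_1 − rank ∂_2 = (5 − 4) − 0 = 1, and there is no ∂_2, so H_1 ≅ Z.

As a check, the Euler characteristic is 5 − 5 = 0, which agrees with 1 − 1 = 0.

H_0 ≅ Z,  H_1 ≅ Z.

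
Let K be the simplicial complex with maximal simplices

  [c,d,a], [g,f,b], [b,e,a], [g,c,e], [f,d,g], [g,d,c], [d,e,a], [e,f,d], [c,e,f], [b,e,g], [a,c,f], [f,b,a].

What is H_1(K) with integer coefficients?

K has 7 vertices, 18 edges, 12 triangles.
rank ∂_1 = 6, rank ∂_2 = 12 ⇒ b_1 = 18 − 6 − 12 = 0; ∂_2 has invariant factor(s) [2] giving torsion. So H_1 = Z/2.

H_1 = Z/2.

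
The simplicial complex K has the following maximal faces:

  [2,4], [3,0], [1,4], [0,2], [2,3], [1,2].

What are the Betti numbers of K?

We work with the vertex ordering 0 < 1 < 2 < 3 < 4. The simplices of K, each written with vertices in increasing order, are:

  0-simplices (5): [0], [1], [2], [3], [4]
  1-simplices (6): [0,2], [0,3], [1,2], [1,4], [2,3], [2,4]

giving chain groups C_0 ≅ Z^5, C_1 ≅ Z^6.

∂_1: C_1 → C_0 is given by ∂[p,q] = [q] − [p]. For instance
  ∂[0,3] = [3] − [0].
This gives a 5×6 integer matrix of rank 4; reducing to Smith normal form yields diagonal entries (1,1,1,1).

Now H_k = ker ∂_k / im ∂_{k+1}, so:

  H_0: rank C_0 − rank ∂_1 = 5 − 4 = 1, and the invariant factors of ∂_1 are all 1, so H_0 = Z.
  H_1: rank ker ∂_1 − rank ∂_2 = (6 − 4) − 0 = 2, and there is no ∂_2, so H_1 = Z^2.

Hence the Betti numbers are b_0 = 1, b_1 = 2.

b_0 = 1, b_1 = 2.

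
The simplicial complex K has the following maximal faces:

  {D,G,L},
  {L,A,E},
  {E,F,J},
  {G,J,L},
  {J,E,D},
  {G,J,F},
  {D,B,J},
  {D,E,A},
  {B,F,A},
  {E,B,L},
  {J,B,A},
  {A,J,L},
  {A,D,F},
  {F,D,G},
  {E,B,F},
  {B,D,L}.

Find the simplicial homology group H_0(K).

H_0 = Z.

K has 8 vertices, 24 edges, 16 triangles.
rank ∂_0 = 0, rank ∂_1 = 7 ⇒ b_0 = 8 − 0 − 7 = 1; all invariant factors of ∂_1 are 1 so no torsion. So H_0 ≅ Z.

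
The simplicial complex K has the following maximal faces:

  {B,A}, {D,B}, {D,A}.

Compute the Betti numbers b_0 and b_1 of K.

Fix the vertex order A < B < D and write every simplex with vertices in increasing order. Then dim K = 1 and the simplices of K are:

  0-simplices (3): A, B, D
  1-simplices (3): AB, AD, BD

so the chain groups are C_0 ≅ Z^3, C_1 ≅ Z^3.

The boundary map ∂_1: C_1 → C_0 sends each edge [p,q] (with p < q) to q − p.
The 3×3 boundary matrix has rank 2 and Smith normal form diag(1,1).

Now H_k = ker ∂_k / im ∂_{k+1}, so:

  H_0: rank C_0 − rank ∂_1 = 3 − 2 = 1, and the invariant factors of ∂_1 are all 1, so H_0 = Z.
  H_1: rank ker ∂_1 − rank ∂_2 = (3 − 2) − 0 = 1, and there is no ∂_2, so H_1 = Z.

As a check, the Euler characteristic is 3 − 3 = 0, which agrees with 1 − 1 = 0.
(K is a triangulation of the circle S^1.)

Hence the Betti numbers are b_0 = 1, b_1 = 1.

b_0 = 1, b_1 = 1.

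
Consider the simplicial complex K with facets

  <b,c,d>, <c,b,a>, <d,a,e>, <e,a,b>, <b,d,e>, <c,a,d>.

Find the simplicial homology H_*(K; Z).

We work with the vertex ordering a < b < c < d < e. The simplices of K, each written with vertices in increasing order, are:

  0-simplices (5): a, b, c, d, e
  1-simplices (9): ab, ac, ad, ae, bc, bd, be, cd, de
  2-simplices (6): abc, abe, acd, ade, bcd, bde

giving chain groups C_0 ≅ Z^5, C_1 ≅ Z^9, C_2 ≅ Z^6.

The boundary map ∂_1: C_1 → C_0 sends each edge [p,q] (with p < q) to q − p.
This gives a 5×9 integer matrix of rank 4; reducing to Smith normal form yields diagonal entries (1,1,1,1).

The boundary map ∂_2: C_2 → C_1 maps a triangle to the signed sum of its edges. For instance
  ∂acd = cd − ad + ac,
  ∂abc = bc − ac + ab.
The resulting 9×6 matrix has rank 5, and its Smith normal form has invariant factors (1,1,1,1,1).

Reading off H_k = ker ∂_k / im ∂_{k+1}:

  H_0: rank C_0 − rank ∂_1 = 5 − 4 = 1, and the invariant factors of ∂_1 are all 1, so H_0 = Z.
  H_1: rank ker ∂_1 − rank ∂_2 = (9 − 4) − 5 = 0, and the invariant factors of ∂_2 are all 1, so H_1 = 0.
  H_2: rank ker ∂_2 − rank ∂_3 = (6 − 5) − 0 = 1, and there is no ∂_3, so H_2 = Z.

(K is a triangulation of the 2-sphere S^2.)

H_0 ≅ Z,  H_1 = 0,  H_2 ≅ Z.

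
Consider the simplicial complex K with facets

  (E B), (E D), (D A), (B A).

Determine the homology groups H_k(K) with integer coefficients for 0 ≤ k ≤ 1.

H_0 = Z,  H_1 = Z.

We work with the vertex ordering A < B < D < E. The simplices of K, each written with vertices in increasing order, are:

  0-simplices (4): A, B, D, E
  1-simplices (4): AB, AD, BE, DE

so the chain groups are C_0 ≅ Z^4, C_1 ≅ Z^4.

The boundary map ∂_1: C_1 → C_0 is given by ∂[p,q] = [q] − [p].
This gives a 4×4 integer matrix of rank 3; reducing to Smith normal form yields diagonal entries (1,1,1).

Reading off H_k = ker ∂_k / im ∂_{k+1}:

  H_0: rank C_0 − rank ∂_1 = 4 − 3 = 1, and the invariant factors of ∂_1 are all 1, so H_0 ≅ Z.
  H_1: rank ker ∂_1 − rank ∂_2 = (4 − 3) − 0 = 1, and there is no ∂_2, so H_1 ≅ Z.

(K is a triangulation of the circle S^1.)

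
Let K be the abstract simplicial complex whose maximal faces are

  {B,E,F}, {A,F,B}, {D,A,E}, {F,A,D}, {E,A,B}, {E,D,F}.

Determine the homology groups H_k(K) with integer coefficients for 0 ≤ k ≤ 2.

We work with the vertex ordering A < B < D < E < F. The simplices of K, each written with vertices in increasing order, are:

  0-simplices (5): A, B, D, E, F
  1-simplices (9): AB, AD, AE, AF, BE, BF, DE, DF, EF
  2-simplices (6): ABE, ABF, ADE, ADF, BEF, DEF

giving chain groups C_0 ≅ Z^5, C_1 ≅ Z^9, C_2 ≅ Z^6.

∂_1: C_1 → C_0 sends each edge [p,q] (with p < q) to q − p.
This gives a 5×9 integer matrix of rank 4; reducing to Smith normal form yields diagonal entries (1,1,1,1).

∂_2: C_2 → C_1 acts by ∂[p,q,r] = [q,r] − [p,r] + [p,q]. For instance
  ∂BEF = EF − BF + BE,
  ∂DEF = EF − DF + DE.
This gives a 9×6 integer matrix of rank 5; reducing to Smith normal form yields diagonal entries (1,1,1,1,1).

Reading off H_k = ker ∂_k / im ∂_{k+1}:

  H_0: rank C_0 − rank ∂_1 = 5 − 4 = 1, and the invariant factors of ∂_1 are all 1, so H_0 = Z.
  H_1: rank ker ∂_1 − rank ∂_2 = (9 − 4) − 5 = 0, and the invariant factors of ∂_2 are all 1, so H_1 = 0.
  H_2: rank ker ∂_2 − rank ∂_3 = (6 − 5) − 0 = 1, and there is no ∂_3, so H_2 = Z.

As a check, the Euler characteristic is 5 − 9 + 6 = 2, which agrees with 1 − 0 + 1 = 2.
(K is a triangulation of the 2-sphere S^2.)

H_0 ≅ Z,  H_1 = 0,  H_2 ≅ Z.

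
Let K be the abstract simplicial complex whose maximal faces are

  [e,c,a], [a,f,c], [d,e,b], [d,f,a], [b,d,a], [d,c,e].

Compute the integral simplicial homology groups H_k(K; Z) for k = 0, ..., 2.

H_0 ≅ Z,  H_1 ≅ Z,  H_2 = 0.

Fix the vertex order a < b < c < d < e < f and write every simplex with vertices in increasing order. Then dim K = 2 and the simplices of K are:

  0-simplices (6): a, b, c, d, e, f
  1-simplices (12): ab, ac, ad, ae, af, bd, be, cd, ce, cf, de, df
  2-simplices (6): abd, ace, acf, adf, bde, cde

so the chain groups are C_0 ≅ Z^6, C_1 ≅ Z^12, C_2 ≅ Z^6.

The boundary map ∂_1: C_1 → C_0 is given by ∂[p,q] = [q] − [p]. For instance
  ∂cf = f − c.
The resulting 6×12 matrix has rank 5, and its Smith normal form has invariant factors (1,1,1,1,1).

∂_2: C_2 → C_1 acts by ∂[p,q,r] = [q,r] − [p,r] + [p,q]. For instance
  ∂acf = cf − af + ac,
  ∂ace = ce − ae + ac.
The resulting 12×6 matrix has rank 6, and its Smith normal form has invariant factors (1,1,1,1,1,1).

Computing H_k = (kernel of ∂_k) / (image of ∂_{k+1}):

  H_0: rank C_0 − rank ∂_1 = 6 − 5 = 1, and the invariant factors of ∂_1 are all 1, so H_0 ≅ Z.
  H_1: rank ker ∂_1 − rank ∂_2 = (12 − 5) − 6 = 1, and the invariant factors of ∂_2 are all 1, so H_1 ≅ Z.
  H_2: rank ker ∂_2 − rank ∂_3 = (6 − 6) − 0 = 0, and there is no ∂_3, so H_2 ≅ 0.

As a check, the Euler characteristic is 6 − 12 + 6 = 0, which agrees with 1 − 1 + 0 = 0.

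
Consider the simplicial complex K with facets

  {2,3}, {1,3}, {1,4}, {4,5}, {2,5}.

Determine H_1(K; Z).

Take the total order 1 < 2 < 3 < 4 < 5 on the vertex set. Then K (dimension 1) consists of the simplices:

  0-simplices (5): [1], [2], [3], [4], [5]
  1-simplices (5): [1,3], [1,4], [2,3], [2,5], [4,5]

so the chain groups are C_0 ≅ Z^5, C_1 ≅ Z^5.

The boundary map ∂_1: C_1 → C_0 maps an edge to its endpoints' difference, ∂[p,q] = q − p.
This gives a 5×5 integer matrix of rank 4; reducing to Smith normal form yields diagonal entries (1,1,1,1).

From H_k ≅ ker(∂_k) / im(∂_{k+1}) we obtain:

  H_1: rank ker ∂_1 − rank ∂_2 = (5 − 4) − 0 = 1, and there is no ∂_2, so H_1 ≅ Z.

H_1 ≅ Z.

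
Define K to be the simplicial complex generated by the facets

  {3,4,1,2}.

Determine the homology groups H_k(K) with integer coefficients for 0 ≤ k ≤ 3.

H_0 = Z,  H_1 = 0,  H_2 = 0,  H_3 = 0.

Order the vertices as 1 < 2 < 3 < 4. Listing each simplex with vertices in this order, K has dimension 3 with simplices:

  0-simplices (4): [1], [2], [3], [4]
  1-simplices (6): [1,2], [1,3], [1,4], [2,3], [2,4], [3,4]
  2-simplices (4): [1,2,3], [1,2,4], [1,3,4], [2,3,4]
  3-simplices (1): [1,2,3,4]

giving chain groups C_0 ≅ Z^4, C_1 ≅ Z^6, C_2 ≅ Z^4, C_3 ≅ Z^1.

Boundary ∂_1: C_1 → C_0 is given by ∂[p,q] = [q] − [p]. For instance
  ∂[1,2] = [2] − [1].
The 4×6 boundary matrix has rank 3 and Smith normal form diag(1,1,1).

The boundary map ∂_2: C_2 → C_1 acts by ∂[p,q,r] = [q,r] − [p,r] + [p,q]. For instance
  ∂[2,3,4] = [3,4] − [2,4] + [2,3],
  ∂[1,2,4] = [2,4] − [1,4] + [1,2].
As a 6×4 matrix over Z this has rank 3, with invariant factors (1,1,1).

The boundary map ∂_3: C_3 → C_2 sends each 3-simplex σ to the alternating sum Σ_i (−1)^i (σ with its i-th vertex removed). For instance
  ∂[1,2,3,4] = [2,3,4] − [1,3,4] + [1,2,4] − [1,2,3].
This gives a 4×1 integer matrix of rank 1; reducing to Smith normal form yields diagonal entries (1).

Now H_k = ker ∂_k / im ∂_{k+1}, so:

  H_0: rank C_0 − rank ∂_1 = 4 − 3 = 1, and the invariant factors of ∂_1 are all 1, so H_0 = Z.
  H_1: rank ker ∂_1 − rank ∂_2 = (6 − 3) − 3 = 0, and the invariant factors of ∂_2 are all 1, so H_1 = 0.
  H_2: rank ker ∂_2 − rank ∂_3 = (4 − 3) − 1 = 0, and the invariant factors of ∂_3 are all 1, so H_2 = 0.
  H_3: rank ker ∂_3 − rank ∂_4 = (1 − 1) − 0 = 0, and there is no ∂_4, so H_3 = 0.

As a check, the Euler characteristic is 4 − 6 + 4 − 1 = 1, which agrees with 1 − 0 + 0 − 0 = 1.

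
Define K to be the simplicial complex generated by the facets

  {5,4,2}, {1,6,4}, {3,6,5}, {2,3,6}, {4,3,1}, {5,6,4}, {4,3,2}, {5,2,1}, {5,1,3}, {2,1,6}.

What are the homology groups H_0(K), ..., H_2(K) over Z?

Take the total order 1 < 2 < 3 < 4 < 5 < 6 on the vertex set. Then K (dimension 2) consists of the simplices:

  0-simplices (6): [1], [2], [3], [4], [5], [6]
  1-simplices (15): [1,2], [1,3], [1,4], [1,5], [1,6], [2,3], [2,4], [2,5], [2,6], [3,4], [3,5], [3,6], [4,5], [4,6], [5,6]
  2-simplices (10): [1,2,5], [1,2,6], [1,3,4], [1,3,5], [1,4,6], [2,3,4], [2,3,6], [2,4,5], [3,5,6], [4,5,6]

so the chain groups are C_0 ≅ Z^6, C_1 ≅ Z^15, C_2 ≅ Z^10.

The boundary map ∂_1: C_1 → C_0 sends each edge [p,q] (with p < q) to q − p. For instance
  ∂[1,2] = [2] − [1].
This gives a 6×15 integer matrix of rank 5; reducing to Smith normal form yields diagonal entries (1,1,1,1,1).

The boundary map ∂_2: C_2 → C_1 acts by ∂[p,q,r] = [q,r] − [p,r] + [p,q]. For instance
  ∂[1,2,5] = [2,5] − [1,5] + [1,2],
  ∂[2,3,6] = [3,6] − [2,6] + [2,3].
The 15×10 boundary matrix has rank 10 and Smith normal form diag(1,1,1,1,1,1,1,1,1,2).

Now H_k = ker ∂_k / im ∂_{k+1}, so:

  H_0: rank C_0 − rank ∂_1 = 6 − 5 = 1, and the invariant factors of ∂_1 are all 1, so H_0 ≅ Z.
  H_1: rank ker ∂_1 − rank ∂_2 = (15 − 5) − 10 = 0, and ∂_2 has invariant factor 2 > 1, so H_1 ≅ Z/2.
  H_2: rank ker ∂_2 − rank ∂_3 = (10 − 10) − 0 = 0, and there is no ∂_3, so H_2 ≅ 0.

H_0 = Z,  H_1 = Z/2,  H_2 = 0.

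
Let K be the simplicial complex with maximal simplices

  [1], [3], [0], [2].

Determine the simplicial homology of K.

Order the vertices as 0 < 1 < 2 < 3. Listing each simplex with vertices in this order, K has dimension 0 with simplices:

  0-simplices (4): [0], [1], [2], [3]

giving chain groups C_0 ≅ Z^4.

From H_k ≅ ker(∂_k) / im(∂_{k+1}) we obtain:

  H_0: rank C_0 − rank ∂_1 = 4 − 0 = 4, and there is no ∂_1, so H_0 ≅ Z^4.

H_0 = Z^4.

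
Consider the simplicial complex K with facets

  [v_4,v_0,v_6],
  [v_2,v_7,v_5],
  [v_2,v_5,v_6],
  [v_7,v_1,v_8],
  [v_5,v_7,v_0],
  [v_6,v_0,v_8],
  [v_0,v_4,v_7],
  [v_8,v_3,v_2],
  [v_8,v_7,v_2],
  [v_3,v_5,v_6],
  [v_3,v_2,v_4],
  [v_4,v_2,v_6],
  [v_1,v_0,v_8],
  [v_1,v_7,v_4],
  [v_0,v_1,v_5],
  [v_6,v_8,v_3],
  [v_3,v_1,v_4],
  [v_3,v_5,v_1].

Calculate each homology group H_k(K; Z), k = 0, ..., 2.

Fix the vertex order v_0 < v_1 < v_2 < v_3 < v_4 < v_5 < v_6 < v_7 < v_8 and write every simplex with vertices in increasing order. Then dim K = 2 and the simplices of K are:

  0-simplices (9): [v_0], [v_1], [v_2], [v_3], [v_4], [v_5], [v_6], [v_7], [v_8]
  1-simplices (27): (27 of them)
  2-simplices (18): (18 of them)

Hence C_0 ≅ Z^9, C_1 ≅ Z^27, C_2 ≅ Z^18.

The boundary map ∂_1: C_1 → C_0 is given by ∂[p,q] = [q] − [p].
The 9×27 boundary matrix has rank 8 and Smith normal form diag(1,1,1,1,1,1,1,1).

Boundary ∂_2: C_2 → C_1 acts by ∂[p,q,r] = [q,r] − [p,r] + [p,q]. For instance
  ∂[v_2,v_3,v_8] = [v_3,v_8] − [v_2,v_8] + [v_2,v_3],
  ∂[v_0,v_1,v_8] = [v_1,v_8] − [v_0,v_8] + [v_0,v_1].
This gives a 27×18 integer matrix of rank 18; reducing to Smith normal form yields diagonal entries (1,1,1,1,1,1,1,1,1,1,1,1,1,1,1,1,1,2).

Reading off H_k = ker ∂_k / im ∂_{k+1}:

  H_0: rank C_0 − rank ∂_1 = 9 − 8 = 1, and the invariant factors of ∂_1 are all 1, so H_0 ≅ Z.
  H_1: rank ker ∂_1 − rank ∂_2 = (27 − 8) − 18 = 1, and ∂_2 has invariant factor 2 > 1, so H_1 ≅ Z ⊕ Z_2.
  H_2: rank ker ∂_2 − rank ∂_3 = (18 − 18) − 0 = 0, and there is no ∂_3, so H_2 ≅ 0.

H_0 = Z,  H_1 = Z ⊕ Z_2,  H_2 = 0.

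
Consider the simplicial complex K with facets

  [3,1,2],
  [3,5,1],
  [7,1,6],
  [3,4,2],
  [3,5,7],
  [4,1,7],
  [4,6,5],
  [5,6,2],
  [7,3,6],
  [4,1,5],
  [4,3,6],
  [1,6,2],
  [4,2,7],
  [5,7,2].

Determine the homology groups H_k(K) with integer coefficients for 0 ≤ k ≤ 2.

H_0 = Z,  H_1 = Z^2,  H_2 = Z.

Take the total order 1 < 2 < 3 < 4 < 5 < 6 < 7 on the vertex set. Then K (dimension 2) consists of the simplices:

  0-simplices (7): [1], [2], [3], [4], [5], [6], [7]
  1-simplices (21): [1,2], [1,3], [1,4], [1,5], [1,6], [1,7], [2,3], [2,4], [2,5], [2,6], [2,7], [3,4], [3,5], [3,6], [3,7], [4,5], [4,6], [4,7], [5,6], [5,7], [6,7]
  2-simplices (14): [1,2,3], [1,2,6], [1,3,5], [1,4,5], [1,4,7], [1,6,7], [2,3,4], [2,4,7], [2,5,6], [2,5,7], [3,4,6], [3,5,7], [3,6,7], [4,5,6]

giving chain groups C_0 ≅ Z^7, C_1 ≅ Z^21, C_2 ≅ Z^14.

The boundary map ∂_1: C_1 → C_0 maps an edge to its endpoints' difference, ∂[p,q] = q − p. For instance
  ∂[1,4] = [4] − [1].
The 7×21 boundary matrix has rank 6 and Smith normal form diag(1,1,1,1,1,1).

The boundary map ∂_2: C_2 → C_1 maps a triangle to the signed sum of its edges. For instance
  ∂[2,5,6] = [5,6] − [2,6] + [2,5],
  ∂[2,4,7] = [4,7] − [2,7] + [2,4].
The resulting 21×14 matrix has rank 13, and its Smith normal form has invariant factors (1,1,1,1,1,1,1,1,1,1,1,1,1).

From H_k ≅ ker(∂_k) / im(∂_{k+1}) we obtain:

  H_0: rank C_0 − rank ∂_1 = 7 − 6 = 1, and the invariant factors of ∂_1 are all 1, so H_0 ≅ Z.
  H_1: rank ker ∂_1 − rank ∂_2 = (21 − 6) − 13 = 2, and the invariant factors of ∂_2 are all 1, so H_1 ≅ Z^2.
  H_2: rank ker ∂_2 − rank ∂_3 = (14 − 13) − 0 = 1, and there is no ∂_3, so H_2 ≅ Z.

(K is a triangulation of the torus T^2.)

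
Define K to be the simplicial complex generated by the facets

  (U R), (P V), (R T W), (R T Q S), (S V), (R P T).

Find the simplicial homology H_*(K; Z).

H_0 ≅ Z,  H_1 ≅ Z,  H_2 = 0,  H_3 = 0.

We work with the vertex ordering P < Q < R < S < T < U < V < W. The simplices of K, each written with vertices in increasing order, are:

  0-simplices (8): P, Q, R, S, T, U, V, W
  1-simplices (13): PR, PT, PV, QR, QS, QT, RS, RT, RU, RW, ST, SV, TW
  2-simplices (6): PRT, QRS, QRT, QST, RST, RTW
  3-simplices (1): QRST

giving chain groups C_0 ≅ Z^8, C_1 ≅ Z^13, C_2 ≅ Z^6, C_3 ≅ Z^1.

∂_1: C_1 → C_0 sends each edge [p,q] (with p < q) to q − p. For instance
  ∂QR = R − Q.
This gives a 8×13 integer matrix of rank 7; reducing to Smith normal form yields diagonal entries (1,1,1,1,1,1,1).

∂_2: C_2 → C_1 acts by ∂[p,q,r] = [q,r] − [p,r] + [p,q]. For instance
  ∂PRT = RT − PT + PR,
  ∂QRT = RT − QT + QR.
The 13×6 boundary matrix has rank 5 and Smith normal form diag(1,1,1,1,1).

Boundary ∂_3: C_3 → C_2 sends each 3-simplex σ to the alternating sum Σ_i (−1)^i (σ with its i-th vertex removed). For instance
  ∂QRST = RST − QST + QRT − QRS.
The 6×1 boundary matrix has rank 1 and Smith normal form diag(1).

Reading off H_k = ker ∂_k / im ∂_{k+1}:

  H_0: rank C_0 − rank ∂_1 = 8 − 7 = 1, and the invariant factors of ∂_1 are all 1, so H_0 ≅ Z.
  H_1: rank ker ∂_1 − rank ∂_2 = (13 − 7) − 5 = 1, and the invariant factors of ∂_2 are all 1, so H_1 ≅ Z.
  H_2: rank ker ∂_2 − rank ∂_3 = (6 − 5) − 1 = 0, and the invariant factors of ∂_3 are all 1, so H_2 ≅ 0.
  H_3: rank ker ∂_3 − rank ∂_4 = (1 − 1) − 0 = 0, and there is no ∂_4, so H_3 ≅ 0.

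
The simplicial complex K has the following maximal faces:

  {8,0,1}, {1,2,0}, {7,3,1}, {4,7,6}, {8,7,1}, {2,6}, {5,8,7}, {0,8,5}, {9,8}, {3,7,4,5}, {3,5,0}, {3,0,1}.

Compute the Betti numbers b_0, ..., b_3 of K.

K has 10 vertices, 21 edges, 13 triangles, 1 3-simplex.
rank ∂_0 = 0, rank ∂_1 = 9 ⇒ b_0 = 10 − 0 − 9 = 1; all invariant factors of ∂_1 are 1 so no torsion. So H_0 ≅ Z.
rank ∂_1 = 9, rank ∂_2 = 11 ⇒ b_1 = 21 − 9 − 11 = 1; all invariant factors of ∂_2 are 1 so no torsion. So H_1 ≅ Z.
rank ∂_2 = 11, rank ∂_3 = 1 ⇒ b_2 = 13 − 11 − 1 = 1; all invariant factors of ∂_3 are 1 so no torsion. So H_2 ≅ Z.
rank ∂_3 = 1, rank ∂_4 = 0 ⇒ b_3 = 1 − 1 − 0 = 0. So H_3 ≅ 0.

b_0 = 1, b_1 = 1, b_2 = 1, b_3 = 0.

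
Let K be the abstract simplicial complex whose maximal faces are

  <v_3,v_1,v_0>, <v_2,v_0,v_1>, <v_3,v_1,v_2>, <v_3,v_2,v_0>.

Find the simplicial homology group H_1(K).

K has 4 vertices, 6 edges, 4 triangles.
rank ∂_1 = 3, rank ∂_2 = 3 ⇒ b_1 = 6 − 3 − 3 = 0; all invariant factors of ∂_2 are 1 so no torsion. So H_1 = 0.

H_1 ≅ 0.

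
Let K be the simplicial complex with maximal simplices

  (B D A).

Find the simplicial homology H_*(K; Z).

Take the total order A < B < D on the vertex set. Then K (dimension 2) consists of the simplices:

  0-simplices (3): A, B, D
  1-simplices (3): AB, AD, BD
  2-simplices (1): ABD

giving chain groups C_0 ≅ Z^3, C_1 ≅ Z^3, C_2 ≅ Z^1.

∂_1: C_1 → C_0 is given by ∂[p,q] = [q] − [p]. For instance
  ∂AB = B − A.
This gives a 3×3 integer matrix of rank 2; reducing to Smith normal form yields diagonal entries (1,1).

∂_2: C_2 → C_1 acts by ∂[p,q,r] = [q,r] − [p,r] + [p,q]. For instance
  ∂ABD = BD − AD + AB.
The 3×1 boundary matrix has rank 1 and Smith normal form diag(1).

Now H_k = ker ∂_k / im ∂_{k+1}, so:

  H_0: rank C_0 − rank ∂_1 = 3 − 2 = 1, and the invariant factors of ∂_1 are all 1, so H_0 = Z.
  H_1: rank ker ∂_1 − rank ∂_2 = (3 − 2) − 1 = 0, and the invariant factors of ∂_2 are all 1, so H_1 = 0.
  H_2: rank ker ∂_2 − rank ∂_3 = (1 − 1) − 0 = 0, and there is no ∂_3, so H_2 = 0.

As a check, the Euler characteristic is 3 − 3 + 1 = 1, which agrees with 1 − 0 + 0 = 1.

H_0 = Z,  H_1 = 0,  H_2 = 0.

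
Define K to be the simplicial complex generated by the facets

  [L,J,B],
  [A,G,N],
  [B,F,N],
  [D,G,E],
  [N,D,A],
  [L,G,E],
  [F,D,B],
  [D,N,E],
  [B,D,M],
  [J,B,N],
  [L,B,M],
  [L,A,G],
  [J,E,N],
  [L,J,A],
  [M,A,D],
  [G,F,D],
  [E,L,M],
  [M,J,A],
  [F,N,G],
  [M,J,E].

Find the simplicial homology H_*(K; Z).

K has 10 vertices, 30 edges, 20 triangles.
rank ∂_0 = 0, rank ∂_1 = 9 ⇒ b_0 = 10 − 0 − 9 = 1; all invariant factors of ∂_1 are 1 so no torsion. So H_0 = Z.
rank ∂_1 = 9, rank ∂_2 = 20 ⇒ b_1 = 30 − 9 − 20 = 1; ∂_2 has invariant factor(s) [2] giving torsion. So H_1 = Z ⊕ Z/2.
rank ∂_2 = 20, rank ∂_3 = 0 ⇒ b_2 = 20 − 20 − 0 = 0. So H_2 = 0.

H_0 ≅ Z,  H_1 ≅ Z ⊕ Z/2,  H_2 = 0.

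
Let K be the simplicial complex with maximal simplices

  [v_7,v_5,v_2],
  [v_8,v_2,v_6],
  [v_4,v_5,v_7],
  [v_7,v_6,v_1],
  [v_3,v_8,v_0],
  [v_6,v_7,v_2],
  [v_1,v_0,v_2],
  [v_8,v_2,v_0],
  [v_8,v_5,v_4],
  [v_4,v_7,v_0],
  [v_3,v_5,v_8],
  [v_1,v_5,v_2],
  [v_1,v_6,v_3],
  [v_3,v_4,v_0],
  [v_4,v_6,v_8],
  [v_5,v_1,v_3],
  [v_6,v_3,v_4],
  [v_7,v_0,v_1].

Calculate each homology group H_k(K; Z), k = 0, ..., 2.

H_0 ≅ Z,  H_1 ≅ Z ⊕ Z_2,  H_2 = 0.

We work with the vertex ordering v_0 < v_1 < v_2 < v_3 < v_4 < v_5 < v_6 < v_7 < v_8. The simplices of K, each written with vertices in increasing order, are:

  0-simplices (9): [v_0], [v_1], [v_2], [v_3], [v_4], [v_5], [v_6], [v_7], [v_8]
  1-simplices (27): (27 of them)
  2-simplices (18): (18 of them)

Hence C_0 ≅ Z^9, C_1 ≅ Z^27, C_2 ≅ Z^18.

Boundary ∂_1: C_1 → C_0 is given by ∂[p,q] = [q] − [p].
The resulting 9×27 matrix has rank 8, and its Smith normal form has invariant factors (1,1,1,1,1,1,1,1).

∂_2: C_2 → C_1 acts by ∂[p,q,r] = [q,r] − [p,r] + [p,q]. For instance
  ∂[v_1,v_3,v_5] = [v_3,v_5] − [v_1,v_5] + [v_1,v_3],
  ∂[v_2,v_6,v_8] = [v_6,v_8] − [v_2,v_8] + [v_2,v_6].
As a 27×18 matrix over Z this has rank 18, with invariant factors (1,1,1,1,1,1,1,1,1,1,1,1,1,1,1,1,1,2).

From H_k ≅ ker(∂_k) / im(∂_{k+1}) we obtain:

  H_0: rank C_0 − rank ∂_1 = 9 − 8 = 1, and the invariant factors of ∂_1 are all 1, so H_0 = Z.
  H_1: rank ker ∂_1 − rank ∂_2 = (27 − 8) − 18 = 1, and ∂_2 has invariant factor 2 > 1, so H_1 = Z ⊕ Z_2.
  H_2: rank ker ∂_2 − rank ∂_3 = (18 − 18) − 0 = 0, and there is no ∂_3, so H_2 = 0.

As a check, the Euler characteristic is 9 − 27 + 18 = 0, which agrees with 1 − 1 + 0 = 0.
(K is a triangulation of the Klein bottle.)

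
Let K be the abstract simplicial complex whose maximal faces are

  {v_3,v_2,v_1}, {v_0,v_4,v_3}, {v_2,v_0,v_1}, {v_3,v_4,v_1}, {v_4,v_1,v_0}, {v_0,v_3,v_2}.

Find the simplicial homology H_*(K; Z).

H_0 ≅ Z,  H_1 = 0,  H_2 ≅ Z.

Order the vertices as v_0 < v_1 < v_2 < v_3 < v_4. Listing each simplex with vertices in this order, K has dimension 2 with simplices:

  0-simplices (5): [v_0], [v_1], [v_2], [v_3], [v_4]
  1-simplices (9): [v_0,v_1], [v_0,v_2], [v_0,v_3], [v_0,v_4], [v_1,v_2], [v_1,v_3], [v_1,v_4], [v_2,v_3], [v_3,v_4]
  2-simplices (6): [v_0,v_1,v_2], [v_0,v_1,v_4], [v_0,v_2,v_3], [v_0,v_3,v_4], [v_1,v_2,v_3], [v_1,v_3,v_4]

Hence C_0 ≅ Z^5, C_1 ≅ Z^9, C_2 ≅ Z^6.

∂_1: C_1 → C_0 maps an edge to its endpoints' difference, ∂[p,q] = q − p. For instance
  ∂[v_1,v_2] = [v_2] − [v_1].
This gives a 5×9 integer matrix of rank 4; reducing to Smith normal form yields diagonal entries (1,1,1,1).

Boundary ∂_2: C_2 → C_1 acts by ∂[p,q,r] = [q,r] − [p,r] + [p,q]. For instance
  ∂[v_0,v_1,v_4] = [v_1,v_4] − [v_0,v_4] + [v_0,v_1],
  ∂[v_0,v_2,v_3] = [v_2,v_3] − [v_0,v_3] + [v_0,v_2].
The 9×6 boundary matrix has rank 5 and Smith normal form diag(1,1,1,1,1).

Reading off H_k = ker ∂_k / im ∂_{k+1}:

  H_0: rank C_0 − rank ∂_1 = 5 − 4 = 1, and the invariant factors of ∂_1 are all 1, so H_0 ≅ Z.
  H_1: rank ker ∂_1 − rank ∂_2 = (9 − 4) − 5 = 0, and the invariant factors of ∂_2 are all 1, so H_1 ≅ 0.
  H_2: rank ker ∂_2 − rank ∂_3 = (6 − 5) − 0 = 1, and there is no ∂_3, so H_2 ≅ Z.

(K is a triangulation of the 2-sphere S^2.)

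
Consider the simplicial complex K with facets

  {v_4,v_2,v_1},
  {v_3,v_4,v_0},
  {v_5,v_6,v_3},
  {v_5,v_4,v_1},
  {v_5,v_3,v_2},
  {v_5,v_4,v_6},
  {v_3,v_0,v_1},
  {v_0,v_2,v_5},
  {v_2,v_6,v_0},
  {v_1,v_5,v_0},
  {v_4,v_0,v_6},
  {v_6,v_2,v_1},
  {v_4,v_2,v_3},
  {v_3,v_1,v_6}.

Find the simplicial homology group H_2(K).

We work with the vertex ordering v_0 < v_1 < v_2 < v_3 < v_4 < v_5 < v_6. The simplices of K, each written with vertices in increasing order, are:

  0-simplices (7): [v_0], [v_1], [v_2], [v_3], [v_4], [v_5], [v_6]
  1-simplices (21): (21 of them)
  2-simplices (14): (14 of them)

so the chain groups are C_0 ≅ Z^7, C_1 ≅ Z^21, C_2 ≅ Z^14.

∂_1: C_1 → C_0 is given by ∂[p,q] = [q] − [p]. For instance
  ∂[v_4,v_6] = [v_6] − [v_4].
This gives a 7×21 integer matrix of rank 6; reducing to Smith normal form yields diagonal entries (1,1,1,1,1,1).

The boundary map ∂_2: C_2 → C_1 sends each 2-simplex [p,q,r] to [q,r] − [p,r] + [p,q]. For instance
  ∂[v_4,v_5,v_6] = [v_5,v_6] − [v_4,v_6] + [v_4,v_5],
  ∂[v_2,v_3,v_4] = [v_3,v_4] − [v_2,v_4] + [v_2,v_3].
As a 21×14 matrix over Z this has rank 13, with invariant factors (1,1,1,1,1,1,1,1,1,1,1,1,1).

Reading off H_k = ker ∂_k / im ∂_{k+1}:

  H_2: rank ker ∂_2 − rank ∂_3 = (14 − 13) − 0 = 1, and there is no ∂_3, so H_2 = Z.

H_2 = Z.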